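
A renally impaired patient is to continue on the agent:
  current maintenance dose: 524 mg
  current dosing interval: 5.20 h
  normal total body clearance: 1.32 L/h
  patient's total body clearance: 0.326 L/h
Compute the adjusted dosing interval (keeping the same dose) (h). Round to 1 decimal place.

21.1 h

To keep the same average steady-state level, dosing rate must scale with clearance.
CL ratio = 0.326 / 1.32 = 0.2470
New interval (same dose) = 5.20 / 0.2470 = 21.05 h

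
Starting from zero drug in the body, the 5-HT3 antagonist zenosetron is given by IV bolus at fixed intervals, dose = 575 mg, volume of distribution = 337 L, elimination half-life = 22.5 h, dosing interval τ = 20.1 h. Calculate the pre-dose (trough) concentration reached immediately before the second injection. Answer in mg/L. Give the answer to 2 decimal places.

0.92 mg/L

C₀ per dose = Dose / Vd = 575 / 337 = 1.706 mg/L
k = ln2 / t½ = 0.693147 / 22.5 = 0.03081 h⁻¹
Fraction remaining after one interval: r = e^(−kτ) = e^(−0.03081 × 20.1) = 0.5383
Before dose 2, 1 dose has been given (aged 1τ).
C_trough = C₀ × r = 1.706 × 0.5383 = 0.9183 mg/L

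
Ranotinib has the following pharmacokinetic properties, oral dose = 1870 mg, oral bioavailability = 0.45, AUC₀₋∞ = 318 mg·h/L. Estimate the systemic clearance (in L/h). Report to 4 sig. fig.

CL = F·Dose / AUC = 0.45 × 1870 / 318 = 2.646 L/h

2.646 L/h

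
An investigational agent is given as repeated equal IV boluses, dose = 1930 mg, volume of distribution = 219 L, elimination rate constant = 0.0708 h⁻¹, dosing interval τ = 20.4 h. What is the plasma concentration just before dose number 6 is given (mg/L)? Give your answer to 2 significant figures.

2.7 mg/L

C₀ per dose = Dose / Vd = 1930 / 219 = 8.813 mg/L
Fraction remaining after one interval: r = e^(−kτ) = e^(−0.07080 × 20.4) = 0.2359
Before dose 6, 5 doses have been given (aged 1τ, 2τ, 3τ, 4τ, 5τ).
C_trough = C₀ × (r + r² + … + r^5) = C₀ × r(1−r^5)/(1−r)
        = 8.813 × 0.2359 × (1 − 0.0007305) / (1 − 0.2359) = 2.719 mg/L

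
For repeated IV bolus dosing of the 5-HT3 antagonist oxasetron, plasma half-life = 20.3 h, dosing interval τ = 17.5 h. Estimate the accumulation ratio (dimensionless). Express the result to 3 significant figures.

k = ln2 / t½ = 0.693147 / 20.3 = 0.03415 h⁻¹
e^(−kτ) = e^(−0.03415 × 17.5) = 0.5501
Accumulation ratio R = 1 / (1 − e^(−kτ)) = 1 / (1 − 0.5501) = 2.223

2.22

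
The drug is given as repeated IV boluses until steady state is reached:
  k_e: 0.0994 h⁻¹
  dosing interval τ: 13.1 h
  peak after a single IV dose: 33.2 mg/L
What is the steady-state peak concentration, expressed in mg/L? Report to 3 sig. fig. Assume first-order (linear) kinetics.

e^(−kτ) = e^(−0.09940 × 13.1) = 0.2719
Accumulation ratio R = 1 / (1 − e^(−kτ)) = 1 / (1 − 0.2719) = 1.373
Steady-state peak = C₀ × R = 33.2 × 1.373 = 45.58 mg/L

45.6 mg/L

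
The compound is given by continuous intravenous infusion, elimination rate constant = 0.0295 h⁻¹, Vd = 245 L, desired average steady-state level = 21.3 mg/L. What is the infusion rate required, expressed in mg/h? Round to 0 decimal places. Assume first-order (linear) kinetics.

154 mg/h

CL = k × Vd = 0.02950 × 245 = 7.228 L/h
At steady state, infusion rate R₀ = Css × CL = 21.3 × 7.228 = 154.0 mg/h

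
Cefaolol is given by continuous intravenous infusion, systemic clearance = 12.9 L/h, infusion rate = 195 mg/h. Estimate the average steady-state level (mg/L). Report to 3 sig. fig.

15.1 mg/L

At steady state Css = R₀ / CL = 195 / 12.90 = 15.12 mg/L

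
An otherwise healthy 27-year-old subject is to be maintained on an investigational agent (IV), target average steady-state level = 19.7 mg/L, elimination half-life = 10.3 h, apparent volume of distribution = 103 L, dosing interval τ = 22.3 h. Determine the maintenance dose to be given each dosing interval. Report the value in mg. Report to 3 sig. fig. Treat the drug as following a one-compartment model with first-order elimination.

k = ln2 / t½ = 0.693147 / 10.3 = 0.06730 h⁻¹
CL = k × Vd = 0.06730 × 103 = 6.932 L/h
At steady state, Dose/τ = Css × CL.
Dose = Css × CL × τ = 19.7 × 6.932 × 22.3 = 3045 mg

3050 mg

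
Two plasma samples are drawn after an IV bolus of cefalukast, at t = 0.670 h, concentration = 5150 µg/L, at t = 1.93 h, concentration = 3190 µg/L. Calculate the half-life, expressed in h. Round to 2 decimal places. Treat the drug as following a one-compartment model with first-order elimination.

k = ln(C₁/C₂) / (t₂ − t₁) = ln(5150/3190) / (1.93 − 0.670)
  = 0.4790 / 1.260 = 0.3802 h⁻¹
t½ = ln2 / k = 0.693147 / 0.3802 = 1.823 h

1.82 h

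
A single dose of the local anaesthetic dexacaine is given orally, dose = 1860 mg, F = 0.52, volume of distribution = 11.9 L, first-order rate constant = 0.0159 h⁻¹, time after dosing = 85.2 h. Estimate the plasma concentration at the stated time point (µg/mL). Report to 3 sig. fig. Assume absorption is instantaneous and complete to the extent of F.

Amount reaching circulation = F × Dose = 0.52 × 1860 = 967.2 mg
C₀ = F·Dose / Vd = 967.2 / 11.9 = 81.28 mg/L
C = C₀ · e^(−k·t) = 81.28 × e^(−0.01590 × 85.2)
  = 81.28 × 0.2580 = 20.97 mg/L
(20.97 mg/L = 20.97 µg/mL)

21.0 µg/mL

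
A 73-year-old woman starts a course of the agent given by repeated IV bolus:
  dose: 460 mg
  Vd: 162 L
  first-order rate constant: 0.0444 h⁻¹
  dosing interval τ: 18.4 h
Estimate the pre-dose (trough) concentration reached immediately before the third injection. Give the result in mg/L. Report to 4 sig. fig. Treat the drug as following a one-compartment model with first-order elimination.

1.809 mg/L

C₀ per dose = Dose / Vd = 460 / 162 = 2.840 mg/L
Fraction remaining after one interval: r = e^(−kτ) = e^(−0.04440 × 18.4) = 0.4418
Before dose 3, 2 doses have been given (aged 1τ, 2τ).
C_trough = C₀ × (r + r²) = 2.840 × (0.4418 + 0.1952) = 1.809 mg/L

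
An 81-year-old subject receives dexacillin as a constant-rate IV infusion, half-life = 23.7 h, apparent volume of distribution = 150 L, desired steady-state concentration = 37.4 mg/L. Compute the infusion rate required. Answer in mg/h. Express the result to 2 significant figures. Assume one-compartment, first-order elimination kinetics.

k = ln2 / t½ = 0.693147 / 23.7 = 0.02925 h⁻¹
CL = k × Vd = 0.02925 × 150 = 4.388 L/h
At steady state, infusion rate R₀ = Css × CL = 37.4 × 4.388 = 164.1 mg/h

160 mg/h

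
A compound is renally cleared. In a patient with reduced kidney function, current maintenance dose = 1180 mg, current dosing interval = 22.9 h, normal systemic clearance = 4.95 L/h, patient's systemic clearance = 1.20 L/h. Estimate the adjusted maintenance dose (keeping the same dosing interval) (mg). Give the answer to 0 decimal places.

286 mg

To keep the same average steady-state level, dosing rate must scale with clearance.
CL ratio = 1.20 / 4.95 = 0.2424
New dose (same interval) = 1180 × 0.2424 = 286.0 mg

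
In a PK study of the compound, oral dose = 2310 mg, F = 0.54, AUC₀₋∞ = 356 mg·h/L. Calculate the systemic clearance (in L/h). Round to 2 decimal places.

3.50 L/h

CL = F·Dose / AUC = 0.54 × 2310 / 356 = 3.504 L/h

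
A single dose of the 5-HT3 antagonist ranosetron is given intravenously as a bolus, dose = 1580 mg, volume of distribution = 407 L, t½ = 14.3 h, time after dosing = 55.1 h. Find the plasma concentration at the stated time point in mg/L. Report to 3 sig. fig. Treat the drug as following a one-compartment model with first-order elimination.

0.269 mg/L

C₀ = Dose / Vd = 1580 / 407 = 3.882 mg/L
k = ln2 / t½ = 0.693147 / 14.3 = 0.04847 h⁻¹
C = C₀ · e^(−k·t) = 3.882 × e^(−0.04847 × 55.1)
  = 3.882 × 0.06920 = 0.2686 mg/L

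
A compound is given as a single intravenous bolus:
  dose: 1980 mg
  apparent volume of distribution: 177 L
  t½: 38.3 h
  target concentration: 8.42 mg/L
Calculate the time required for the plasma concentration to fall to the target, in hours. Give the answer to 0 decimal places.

C₀ = Dose / Vd = 1980 / 177 = 11.19 mg/L
k = ln2 / t½ = 0.693147 / 38.3 = 0.01810 h⁻¹
t = ln(C₀ / C) / k = ln(11.19 / 8.42) / 0.01810
  = ln(1.329) / 0.01810 = 0.2844 / 0.01810 = 15.71 h

16 h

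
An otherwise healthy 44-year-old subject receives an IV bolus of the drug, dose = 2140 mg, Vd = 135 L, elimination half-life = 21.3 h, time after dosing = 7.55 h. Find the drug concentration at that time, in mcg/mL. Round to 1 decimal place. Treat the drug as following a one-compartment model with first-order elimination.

12.4 mcg/mL

C₀ = Dose / Vd = 2140 / 135 = 15.85 mg/L
k = ln2 / t½ = 0.693147 / 21.3 = 0.03254 h⁻¹
C = C₀ · e^(−k·t) = 15.85 × e^(−0.03254 × 7.55)
  = 15.85 × 0.7822 = 12.40 mg/L
(12.40 mg/L = 12.40 mcg/mL)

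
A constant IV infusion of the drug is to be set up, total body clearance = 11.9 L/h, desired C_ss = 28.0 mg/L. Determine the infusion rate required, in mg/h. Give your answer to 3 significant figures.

333 mg/h

At steady state, infusion rate R₀ = Css × CL = 28.0 × 11.90 = 333.2 mg/h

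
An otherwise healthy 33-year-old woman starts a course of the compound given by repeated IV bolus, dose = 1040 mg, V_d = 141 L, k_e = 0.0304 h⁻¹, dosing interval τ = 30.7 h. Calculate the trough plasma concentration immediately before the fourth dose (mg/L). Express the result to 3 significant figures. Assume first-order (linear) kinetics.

C₀ per dose = Dose / Vd = 1040 / 141 = 7.376 mg/L
Fraction remaining after one interval: r = e^(−kτ) = e^(−0.03040 × 30.7) = 0.3933
Before dose 4, 3 doses have been given (aged 1τ, 2τ, 3τ).
C_trough = C₀ × (r + r² + … + r^3) = C₀ × r(1−r^3)/(1−r)
        = 7.376 × 0.3933 × (1 − 0.06084) / (1 − 0.3933) = 4.491 mg/L

4.49 mg/L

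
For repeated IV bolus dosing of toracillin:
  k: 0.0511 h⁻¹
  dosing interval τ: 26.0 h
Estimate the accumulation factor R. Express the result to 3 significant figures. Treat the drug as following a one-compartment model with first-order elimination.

1.36

e^(−kτ) = e^(−0.05110 × 26.0) = 0.2648
Accumulation ratio R = 1 / (1 − e^(−kτ)) = 1 / (1 − 0.2648) = 1.360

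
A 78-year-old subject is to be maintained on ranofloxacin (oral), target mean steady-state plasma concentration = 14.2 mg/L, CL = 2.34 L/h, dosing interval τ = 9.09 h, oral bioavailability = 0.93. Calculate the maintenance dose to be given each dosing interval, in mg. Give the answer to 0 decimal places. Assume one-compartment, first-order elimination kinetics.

At steady state, F × (Dose/τ) = Css × CL.
Dose = Css × CL × τ / F = 14.2 × 2.340 × 9.09 / 0.93 = 324.8 mg

325 mg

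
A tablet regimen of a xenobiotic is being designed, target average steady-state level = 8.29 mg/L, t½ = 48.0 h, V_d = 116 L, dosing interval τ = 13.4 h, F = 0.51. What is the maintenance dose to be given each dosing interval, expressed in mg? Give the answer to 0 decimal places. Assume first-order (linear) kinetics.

365 mg

k = ln2 / t½ = 0.693147 / 48.0 = 0.01444 h⁻¹
CL = k × Vd = 0.01444 × 116 = 1.675 L/h
At steady state, F × (Dose/τ) = Css × CL.
Dose = Css × CL × τ / F = 8.29 × 1.675 × 13.4 / 0.51 = 364.8 mg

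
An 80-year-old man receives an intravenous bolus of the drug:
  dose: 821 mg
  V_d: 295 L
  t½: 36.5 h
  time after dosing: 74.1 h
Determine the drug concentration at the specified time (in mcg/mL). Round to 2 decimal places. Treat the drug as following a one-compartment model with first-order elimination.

0.68 mcg/mL

C₀ = Dose / Vd = 821.0 / 295 = 2.783 mg/L
k = ln2 / t½ = 0.693147 / 36.5 = 0.01899 h⁻¹
C = C₀ · e^(−k·t) = 2.783 × e^(−0.01899 × 74.1)
  = 2.783 × 0.2448 = 0.6813 mg/L
(0.6813 mg/L = 0.6813 mcg/mL)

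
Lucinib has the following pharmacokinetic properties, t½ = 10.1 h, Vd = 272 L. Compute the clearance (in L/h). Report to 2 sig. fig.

19 L/h

k = ln2 / t½ = 0.693147 / 10.1 = 0.06863 h⁻¹
CL = k × Vd = 0.06863 × 272 = 18.67 L/h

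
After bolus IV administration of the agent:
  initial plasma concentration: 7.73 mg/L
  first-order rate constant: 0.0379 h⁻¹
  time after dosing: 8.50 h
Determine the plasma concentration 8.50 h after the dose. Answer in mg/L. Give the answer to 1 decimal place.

5.6 mg/L

C = C₀ · e^(−k·t) = 7.730 × e^(−0.03790 × 8.50)
  = 7.730 × 0.7246 = 5.601 mg/L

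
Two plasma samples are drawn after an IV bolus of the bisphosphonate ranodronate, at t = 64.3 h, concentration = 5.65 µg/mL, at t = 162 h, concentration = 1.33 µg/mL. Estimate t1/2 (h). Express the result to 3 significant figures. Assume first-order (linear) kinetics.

46.8 h

k = ln(C₁/C₂) / (t₂ − t₁) = ln(5.65/1.33) / (162 − 64.3)
  = 1.446 / 97.70 = 0.01480 h⁻¹
t½ = ln2 / k = 0.693147 / 0.01480 = 46.83 h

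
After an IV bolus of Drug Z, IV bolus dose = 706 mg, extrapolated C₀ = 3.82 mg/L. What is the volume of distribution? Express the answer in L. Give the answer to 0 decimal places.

Vd = Dose / C₀ = 706.0 / 3.82 = 184.8 L

185 L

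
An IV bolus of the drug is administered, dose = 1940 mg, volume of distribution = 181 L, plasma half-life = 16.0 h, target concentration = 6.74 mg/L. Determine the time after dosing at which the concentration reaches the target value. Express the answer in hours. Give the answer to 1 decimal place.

10.7 h

C₀ = Dose / Vd = 1940 / 181 = 10.72 mg/L
k = ln2 / t½ = 0.693147 / 16.0 = 0.04332 h⁻¹
t = ln(C₀ / C) / k = ln(10.72 / 6.74) / 0.04332
  = ln(1.591) / 0.04332 = 0.4644 / 0.04332 = 10.72 h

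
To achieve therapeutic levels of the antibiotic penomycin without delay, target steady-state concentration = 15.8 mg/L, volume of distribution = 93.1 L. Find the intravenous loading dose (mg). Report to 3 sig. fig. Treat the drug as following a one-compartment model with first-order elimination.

1470 mg

LD = Css × Vd = 15.8 × 93.1 = 1471 mg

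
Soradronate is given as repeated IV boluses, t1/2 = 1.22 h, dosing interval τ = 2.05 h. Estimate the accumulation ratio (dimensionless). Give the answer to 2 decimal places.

k = ln2 / t½ = 0.693147 / 1.22 = 0.5682 h⁻¹
e^(−kτ) = e^(−0.5682 × 2.05) = 0.3120
Accumulation ratio R = 1 / (1 − e^(−kτ)) = 1 / (1 − 0.3120) = 1.453

1.45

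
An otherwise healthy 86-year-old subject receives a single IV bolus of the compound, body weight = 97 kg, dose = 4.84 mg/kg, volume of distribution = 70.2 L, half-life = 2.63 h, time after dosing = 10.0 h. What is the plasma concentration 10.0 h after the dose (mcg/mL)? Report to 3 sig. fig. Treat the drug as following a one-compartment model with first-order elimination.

0.479 mcg/mL

Total dose = 4.84 × 97 = 469.5 mg
C₀ = Dose / Vd = 469.5 / 70.2 = 6.688 mg/L
k = ln2 / t½ = 0.693147 / 2.63 = 0.2636 h⁻¹
C = C₀ · e^(−k·t) = 6.688 × e^(−0.2636 × 10.0)
  = 6.688 × 0.07165 = 0.4792 mg/L
(0.4792 mg/L = 0.4792 mcg/mL)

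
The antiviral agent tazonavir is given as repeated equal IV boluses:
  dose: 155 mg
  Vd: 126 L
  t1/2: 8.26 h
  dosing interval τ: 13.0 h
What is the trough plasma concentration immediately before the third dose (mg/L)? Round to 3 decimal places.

C₀ per dose = Dose / Vd = 155 / 126 = 1.230 mg/L
k = ln2 / t½ = 0.693147 / 8.26 = 0.08392 h⁻¹
Fraction remaining after one interval: r = e^(−kτ) = e^(−0.08392 × 13.0) = 0.3359
Before dose 3, 2 doses have been given (aged 1τ, 2τ).
C_trough = C₀ × (r + r²) = 1.230 × (0.3359 + 0.1128) = 0.5519 mg/L

0.552 mg/L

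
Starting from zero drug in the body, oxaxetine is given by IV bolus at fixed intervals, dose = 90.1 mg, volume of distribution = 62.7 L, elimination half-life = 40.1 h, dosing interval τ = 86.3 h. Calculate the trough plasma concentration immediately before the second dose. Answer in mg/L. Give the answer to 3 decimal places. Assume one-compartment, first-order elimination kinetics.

C₀ per dose = Dose / Vd = 90.1 / 62.7 = 1.437 mg/L
k = ln2 / t½ = 0.693147 / 40.1 = 0.01729 h⁻¹
Fraction remaining after one interval: r = e^(−kτ) = e^(−0.01729 × 86.3) = 0.2249
Before dose 2, 1 dose has been given (aged 1τ).
C_trough = C₀ × r = 1.437 × 0.2249 = 0.3232 mg/L

0.323 mg/L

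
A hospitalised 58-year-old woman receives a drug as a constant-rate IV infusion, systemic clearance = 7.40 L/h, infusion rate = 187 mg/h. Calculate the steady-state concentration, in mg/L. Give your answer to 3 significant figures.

At steady state Css = R₀ / CL = 187 / 7.400 = 25.27 mg/L

25.3 mg/L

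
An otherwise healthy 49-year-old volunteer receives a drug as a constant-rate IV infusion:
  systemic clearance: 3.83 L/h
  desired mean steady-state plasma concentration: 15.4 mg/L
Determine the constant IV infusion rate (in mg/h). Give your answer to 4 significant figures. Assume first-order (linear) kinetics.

58.98 mg/h

At steady state, infusion rate R₀ = Css × CL = 15.4 × 3.830 = 58.98 mg/h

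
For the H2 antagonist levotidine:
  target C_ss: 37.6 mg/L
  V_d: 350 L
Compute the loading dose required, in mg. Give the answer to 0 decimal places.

13160 mg

LD = Css × Vd = 37.6 × 350 = 13160 mg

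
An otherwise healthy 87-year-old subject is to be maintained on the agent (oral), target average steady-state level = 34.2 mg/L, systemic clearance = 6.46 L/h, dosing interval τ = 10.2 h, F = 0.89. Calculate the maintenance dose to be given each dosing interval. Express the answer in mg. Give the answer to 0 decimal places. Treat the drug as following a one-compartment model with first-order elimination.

At steady state, F × (Dose/τ) = Css × CL.
Dose = Css × CL × τ / F = 34.2 × 6.460 × 10.2 / 0.89 = 2532 mg

2532 mg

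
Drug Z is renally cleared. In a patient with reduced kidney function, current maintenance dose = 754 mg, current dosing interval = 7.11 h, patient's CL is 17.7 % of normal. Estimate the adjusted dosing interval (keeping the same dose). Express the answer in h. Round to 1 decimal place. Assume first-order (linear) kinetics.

40.2 h

To keep the same average steady-state level, dosing rate must scale with clearance.
CL ratio = 17.7 / 100 = 0.1770
New interval (same dose) = 7.11 / 0.1770 = 40.17 h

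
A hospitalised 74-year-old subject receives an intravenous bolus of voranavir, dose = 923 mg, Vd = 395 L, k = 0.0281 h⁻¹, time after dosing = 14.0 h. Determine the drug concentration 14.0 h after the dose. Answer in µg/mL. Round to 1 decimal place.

C₀ = Dose / Vd = 923.0 / 395 = 2.337 mg/L
C = C₀ · e^(−k·t) = 2.337 × e^(−0.02810 × 14.0)
  = 2.337 × 0.6748 = 1.577 mg/L
(1.577 mg/L = 1.577 µg/mL)

1.6 µg/mL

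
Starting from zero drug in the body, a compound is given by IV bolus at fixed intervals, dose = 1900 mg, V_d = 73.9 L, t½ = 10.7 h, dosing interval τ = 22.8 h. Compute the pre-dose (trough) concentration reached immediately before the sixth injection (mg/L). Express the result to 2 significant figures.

7.6 mg/L

C₀ per dose = Dose / Vd = 1900 / 73.9 = 25.71 mg/L
k = ln2 / t½ = 0.693147 / 10.7 = 0.06478 h⁻¹
Fraction remaining after one interval: r = e^(−kτ) = e^(−0.06478 × 22.8) = 0.2283
Before dose 6, 5 doses have been given (aged 1τ, 2τ, 3τ, 4τ, 5τ).
C_trough = C₀ × (r + r² + … + r^5) = C₀ × r(1−r^5)/(1−r)
        = 25.71 × 0.2283 × (1 − 0.0006202) / (1 − 0.2283) = 7.601 mg/L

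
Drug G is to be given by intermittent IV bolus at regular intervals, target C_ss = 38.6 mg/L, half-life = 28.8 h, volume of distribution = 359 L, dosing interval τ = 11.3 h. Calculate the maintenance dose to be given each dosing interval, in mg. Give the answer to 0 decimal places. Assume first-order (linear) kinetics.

k = ln2 / t½ = 0.693147 / 28.8 = 0.02407 h⁻¹
CL = k × Vd = 0.02407 × 359 = 8.641 L/h
At steady state, Dose/τ = Css × CL.
Dose = Css × CL × τ = 38.6 × 8.641 × 11.3 = 3769 mg

3769 mg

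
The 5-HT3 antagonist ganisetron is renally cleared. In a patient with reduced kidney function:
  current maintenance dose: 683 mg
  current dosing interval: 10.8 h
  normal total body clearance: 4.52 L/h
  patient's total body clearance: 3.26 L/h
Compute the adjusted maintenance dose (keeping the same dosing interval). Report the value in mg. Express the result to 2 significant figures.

To keep the same average steady-state level, dosing rate must scale with clearance.
CL ratio = 3.26 / 4.52 = 0.7212
New dose (same interval) = 683 × 0.7212 = 492.6 mg

490 mg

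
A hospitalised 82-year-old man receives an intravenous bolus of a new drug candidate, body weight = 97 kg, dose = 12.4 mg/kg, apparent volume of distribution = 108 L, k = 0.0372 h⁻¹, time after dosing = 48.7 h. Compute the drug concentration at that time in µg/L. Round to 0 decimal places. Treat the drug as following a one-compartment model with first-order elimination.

Total dose = 12.4 × 97 = 1203 mg
C₀ = Dose / Vd = 1203 / 108 = 11.14 mg/L
C = C₀ · e^(−k·t) = 11.14 × e^(−0.03720 × 48.7)
  = 11.14 × 0.1634 = 1.820 mg/L
Convert: 1.820 mg/L × 1000 = 1820 µg/L

1820 µg/L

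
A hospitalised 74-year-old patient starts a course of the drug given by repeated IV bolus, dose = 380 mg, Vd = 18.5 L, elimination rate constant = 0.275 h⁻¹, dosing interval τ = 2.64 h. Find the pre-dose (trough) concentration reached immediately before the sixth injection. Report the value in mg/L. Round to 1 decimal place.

C₀ per dose = Dose / Vd = 380 / 18.5 = 20.54 mg/L
Fraction remaining after one interval: r = e^(−kτ) = e^(−0.2750 × 2.64) = 0.4838
Before dose 6, 5 doses have been given (aged 1τ, 2τ, 3τ, 4τ, 5τ).
C_trough = C₀ × (r + r² + … + r^5) = C₀ × r(1−r^5)/(1−r)
        = 20.54 × 0.4838 × (1 − 0.02651) / (1 − 0.4838) = 18.74 mg/L

18.7 mg/L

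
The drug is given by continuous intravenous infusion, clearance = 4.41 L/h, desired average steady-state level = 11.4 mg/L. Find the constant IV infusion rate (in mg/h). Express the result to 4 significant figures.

50.27 mg/h

At steady state, infusion rate R₀ = Css × CL = 11.4 × 4.410 = 50.27 mg/h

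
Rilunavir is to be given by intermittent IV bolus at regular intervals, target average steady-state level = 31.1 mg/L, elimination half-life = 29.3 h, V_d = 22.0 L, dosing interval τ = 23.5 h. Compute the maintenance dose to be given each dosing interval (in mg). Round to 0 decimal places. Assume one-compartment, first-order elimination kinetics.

k = ln2 / t½ = 0.693147 / 29.3 = 0.02366 h⁻¹
CL = k × Vd = 0.02366 × 22.0 = 0.5205 L/h
At steady state, Dose/τ = Css × CL.
Dose = Css × CL × τ = 31.1 × 0.5205 × 23.5 = 380.4 mg

380 mg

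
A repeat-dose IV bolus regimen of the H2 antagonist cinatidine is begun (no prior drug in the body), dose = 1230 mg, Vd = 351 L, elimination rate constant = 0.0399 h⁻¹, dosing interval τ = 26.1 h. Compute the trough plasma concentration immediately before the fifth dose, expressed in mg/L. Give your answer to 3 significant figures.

1.88 mg/L

C₀ per dose = Dose / Vd = 1230 / 351 = 3.504 mg/L
Fraction remaining after one interval: r = e^(−kτ) = e^(−0.03990 × 26.1) = 0.3530
Before dose 5, 4 doses have been given (aged 1τ, 2τ, 3τ, 4τ).
C_trough = C₀ × (r + r² + … + r^4) = C₀ × r(1−r^4)/(1−r)
        = 3.504 × 0.3530 × (1 − 0.01553) / (1 − 0.3530) = 1.882 mg/L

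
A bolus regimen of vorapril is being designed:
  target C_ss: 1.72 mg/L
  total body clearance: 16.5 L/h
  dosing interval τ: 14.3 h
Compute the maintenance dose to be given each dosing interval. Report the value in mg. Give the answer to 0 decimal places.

406 mg

At steady state, Dose/τ = Css × CL.
Dose = Css × CL × τ = 1.72 × 16.50 × 14.3 = 405.8 mg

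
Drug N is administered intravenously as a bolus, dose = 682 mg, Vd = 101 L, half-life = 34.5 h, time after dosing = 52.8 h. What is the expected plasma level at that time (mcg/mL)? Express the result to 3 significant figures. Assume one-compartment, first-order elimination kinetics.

C₀ = Dose / Vd = 682.0 / 101 = 6.752 mg/L
k = ln2 / t½ = 0.693147 / 34.5 = 0.02009 h⁻¹
C = C₀ · e^(−k·t) = 6.752 × e^(−0.02009 × 52.8)
  = 6.752 × 0.3462 = 2.338 mg/L
(2.338 mg/L = 2.338 mcg/mL)

2.34 mcg/mL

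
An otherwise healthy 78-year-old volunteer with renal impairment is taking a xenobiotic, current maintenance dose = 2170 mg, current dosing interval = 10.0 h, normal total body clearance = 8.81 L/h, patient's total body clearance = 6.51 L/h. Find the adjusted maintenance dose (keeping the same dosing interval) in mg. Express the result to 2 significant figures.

To keep the same average steady-state level, dosing rate must scale with clearance.
CL ratio = 6.51 / 8.81 = 0.7389
New dose (same interval) = 2170 × 0.7389 = 1603 mg

1600 mg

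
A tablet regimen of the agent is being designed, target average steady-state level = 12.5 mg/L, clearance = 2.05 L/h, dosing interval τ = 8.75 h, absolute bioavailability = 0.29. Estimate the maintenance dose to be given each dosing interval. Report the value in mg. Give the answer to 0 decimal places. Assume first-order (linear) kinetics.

At steady state, F × (Dose/τ) = Css × CL.
Dose = Css × CL × τ / F = 12.5 × 2.050 × 8.75 / 0.29 = 773.2 mg

773 mg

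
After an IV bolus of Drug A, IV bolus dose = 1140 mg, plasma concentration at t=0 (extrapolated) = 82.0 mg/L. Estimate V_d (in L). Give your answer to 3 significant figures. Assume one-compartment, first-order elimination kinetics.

13.9 L

Vd = Dose / C₀ = 1140 / 82.0 = 13.90 L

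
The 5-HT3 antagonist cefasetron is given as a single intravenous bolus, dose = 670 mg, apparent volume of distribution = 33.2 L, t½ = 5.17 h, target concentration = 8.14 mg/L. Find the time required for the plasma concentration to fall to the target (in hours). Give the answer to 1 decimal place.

C₀ = Dose / Vd = 670.0 / 33.2 = 20.18 mg/L
k = ln2 / t½ = 0.693147 / 5.17 = 0.1341 h⁻¹
t = ln(C₀ / C) / k = ln(20.18 / 8.14) / 0.1341
  = ln(2.479) / 0.1341 = 0.9079 / 0.1341 = 6.770 h

6.8 h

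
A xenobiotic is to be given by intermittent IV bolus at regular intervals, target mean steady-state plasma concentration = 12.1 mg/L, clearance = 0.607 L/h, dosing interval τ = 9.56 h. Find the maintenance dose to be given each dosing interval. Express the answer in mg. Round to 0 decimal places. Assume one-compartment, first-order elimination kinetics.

70 mg

At steady state, Dose/τ = Css × CL.
Dose = Css × CL × τ = 12.1 × 0.6070 × 9.56 = 70.22 mg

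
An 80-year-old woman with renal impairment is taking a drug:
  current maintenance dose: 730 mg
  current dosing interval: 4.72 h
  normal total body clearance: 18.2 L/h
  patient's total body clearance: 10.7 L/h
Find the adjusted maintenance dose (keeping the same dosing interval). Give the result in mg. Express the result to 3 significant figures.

429 mg

To keep the same average steady-state level, dosing rate must scale with clearance.
CL ratio = 10.7 / 18.2 = 0.5879
New dose (same interval) = 730 × 0.5879 = 429.2 mg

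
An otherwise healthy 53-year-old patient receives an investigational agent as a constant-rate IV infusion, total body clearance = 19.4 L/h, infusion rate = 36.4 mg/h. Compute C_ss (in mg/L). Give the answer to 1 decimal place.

At steady state Css = R₀ / CL = 36.4 / 19.40 = 1.876 mg/L

1.9 mg/L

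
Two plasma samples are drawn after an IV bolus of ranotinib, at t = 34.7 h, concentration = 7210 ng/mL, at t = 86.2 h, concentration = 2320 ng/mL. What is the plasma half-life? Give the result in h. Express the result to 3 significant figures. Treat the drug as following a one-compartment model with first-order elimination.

31.5 h

k = ln(C₁/C₂) / (t₂ − t₁) = ln(7210/2320) / (86.2 − 34.7)
  = 1.134 / 51.50 = 0.02202 h⁻¹
t½ = ln2 / k = 0.693147 / 0.02202 = 31.48 h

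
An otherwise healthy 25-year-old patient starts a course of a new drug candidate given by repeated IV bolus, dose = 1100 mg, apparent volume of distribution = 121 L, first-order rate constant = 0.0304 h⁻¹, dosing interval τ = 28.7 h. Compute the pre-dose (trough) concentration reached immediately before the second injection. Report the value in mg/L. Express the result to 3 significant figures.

3.80 mg/L

C₀ per dose = Dose / Vd = 1100 / 121 = 9.091 mg/L
Fraction remaining after one interval: r = e^(−kτ) = e^(−0.03040 × 28.7) = 0.4179
Before dose 2, 1 dose has been given (aged 1τ).
C_trough = C₀ × r = 9.091 × 0.4179 = 3.799 mg/L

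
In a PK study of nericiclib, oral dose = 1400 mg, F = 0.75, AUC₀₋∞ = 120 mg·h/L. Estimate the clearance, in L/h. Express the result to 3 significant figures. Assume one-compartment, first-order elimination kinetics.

8.75 L/h

CL = F·Dose / AUC = 0.75 × 1400 / 120 = 8.750 L/h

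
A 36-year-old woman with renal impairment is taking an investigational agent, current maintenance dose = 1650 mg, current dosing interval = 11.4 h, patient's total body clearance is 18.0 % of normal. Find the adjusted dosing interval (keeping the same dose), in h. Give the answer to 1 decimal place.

To keep the same average steady-state level, dosing rate must scale with clearance.
CL ratio = 18.0 / 100 = 0.1800
New interval (same dose) = 11.4 / 0.1800 = 63.33 h

63.3 h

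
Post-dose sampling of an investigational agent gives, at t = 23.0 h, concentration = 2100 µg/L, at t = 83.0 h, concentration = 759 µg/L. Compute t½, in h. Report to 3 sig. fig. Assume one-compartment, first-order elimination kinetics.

k = ln(C₁/C₂) / (t₂ − t₁) = ln(2100/759) / (83.0 − 23.0)
  = 1.018 / 60.00 = 0.01697 h⁻¹
t½ = ln2 / k = 0.693147 / 0.01697 = 40.85 h

40.9 h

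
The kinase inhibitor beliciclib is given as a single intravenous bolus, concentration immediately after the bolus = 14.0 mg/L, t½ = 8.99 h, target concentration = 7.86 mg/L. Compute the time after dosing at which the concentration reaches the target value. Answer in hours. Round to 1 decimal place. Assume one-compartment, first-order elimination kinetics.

k = ln2 / t½ = 0.693147 / 8.99 = 0.07710 h⁻¹
t = ln(C₀ / C) / k = ln(14.00 / 7.86) / 0.07710
  = ln(1.781) / 0.07710 = 0.5772 / 0.07710 = 7.486 h

7.5 h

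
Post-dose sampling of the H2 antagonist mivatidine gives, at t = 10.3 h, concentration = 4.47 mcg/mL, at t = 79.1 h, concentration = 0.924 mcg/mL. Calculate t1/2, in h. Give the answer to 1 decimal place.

30.3 h

k = ln(C₁/C₂) / (t₂ − t₁) = ln(4.47/0.924) / (79.1 − 10.3)
  = 1.576 / 68.80 = 0.02291 h⁻¹
t½ = ln2 / k = 0.693147 / 0.02291 = 30.26 h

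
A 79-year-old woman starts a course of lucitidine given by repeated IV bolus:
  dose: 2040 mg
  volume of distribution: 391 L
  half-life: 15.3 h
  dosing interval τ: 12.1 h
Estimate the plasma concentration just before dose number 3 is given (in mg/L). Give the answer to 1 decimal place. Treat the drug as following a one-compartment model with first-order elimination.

4.8 mg/L

C₀ per dose = Dose / Vd = 2040 / 391 = 5.217 mg/L
k = ln2 / t½ = 0.693147 / 15.3 = 0.04530 h⁻¹
Fraction remaining after one interval: r = e^(−kτ) = e^(−0.04530 × 12.1) = 0.5780
Before dose 3, 2 doses have been given (aged 1τ, 2τ).
C_trough = C₀ × (r + r²) = 5.217 × (0.5780 + 0.3341) = 4.758 mg/L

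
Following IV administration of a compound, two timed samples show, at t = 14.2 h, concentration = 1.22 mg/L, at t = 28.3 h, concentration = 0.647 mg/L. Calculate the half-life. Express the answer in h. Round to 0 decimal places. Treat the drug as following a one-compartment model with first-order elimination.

15 h

k = ln(C₁/C₂) / (t₂ − t₁) = ln(1.22/0.647) / (28.3 − 14.2)
  = 0.6343 / 14.10 = 0.04499 h⁻¹
t½ = ln2 / k = 0.693147 / 0.04499 = 15.41 h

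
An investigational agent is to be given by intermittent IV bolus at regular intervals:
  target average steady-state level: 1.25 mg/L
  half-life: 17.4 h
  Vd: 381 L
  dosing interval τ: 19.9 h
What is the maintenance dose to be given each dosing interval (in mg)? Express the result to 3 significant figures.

k = ln2 / t½ = 0.693147 / 17.4 = 0.03984 h⁻¹
CL = k × Vd = 0.03984 × 381 = 15.18 L/h
At steady state, Dose/τ = Css × CL.
Dose = Css × CL × τ = 1.25 × 15.18 × 19.9 = 377.6 mg

378 mg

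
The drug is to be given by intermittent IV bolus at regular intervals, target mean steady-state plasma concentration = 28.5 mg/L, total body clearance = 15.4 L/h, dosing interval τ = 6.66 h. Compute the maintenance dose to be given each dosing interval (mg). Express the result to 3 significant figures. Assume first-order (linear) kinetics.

2920 mg

At steady state, Dose/τ = Css × CL.
Dose = Css × CL × τ = 28.5 × 15.40 × 6.66 = 2923 mg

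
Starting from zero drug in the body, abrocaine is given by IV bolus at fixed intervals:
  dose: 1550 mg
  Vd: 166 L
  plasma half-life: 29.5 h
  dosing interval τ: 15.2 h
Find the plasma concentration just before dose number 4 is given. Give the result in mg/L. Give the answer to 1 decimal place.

14.3 mg/L

C₀ per dose = Dose / Vd = 1550 / 166 = 9.337 mg/L
k = ln2 / t½ = 0.693147 / 29.5 = 0.02350 h⁻¹
Fraction remaining after one interval: r = e^(−kτ) = e^(−0.02350 × 15.2) = 0.6996
Before dose 4, 3 doses have been given (aged 1τ, 2τ, 3τ).
C_trough = C₀ × (r + r² + … + r^3) = C₀ × r(1−r^3)/(1−r)
        = 9.337 × 0.6996 × (1 − 0.3424) / (1 − 0.6996) = 14.30 mg/L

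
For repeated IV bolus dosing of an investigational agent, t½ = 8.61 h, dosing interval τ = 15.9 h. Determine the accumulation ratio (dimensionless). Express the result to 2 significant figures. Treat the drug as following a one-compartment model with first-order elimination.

1.4

k = ln2 / t½ = 0.693147 / 8.61 = 0.08050 h⁻¹
e^(−kτ) = e^(−0.08050 × 15.9) = 0.2781
Accumulation ratio R = 1 / (1 − e^(−kτ)) = 1 / (1 − 0.2781) = 1.385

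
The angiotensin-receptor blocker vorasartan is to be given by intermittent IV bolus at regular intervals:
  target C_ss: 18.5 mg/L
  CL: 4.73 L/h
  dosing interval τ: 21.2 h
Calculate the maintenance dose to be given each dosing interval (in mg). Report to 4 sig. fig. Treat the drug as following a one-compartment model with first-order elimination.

1855 mg

At steady state, Dose/τ = Css × CL.
Dose = Css × CL × τ = 18.5 × 4.730 × 21.2 = 1855 mg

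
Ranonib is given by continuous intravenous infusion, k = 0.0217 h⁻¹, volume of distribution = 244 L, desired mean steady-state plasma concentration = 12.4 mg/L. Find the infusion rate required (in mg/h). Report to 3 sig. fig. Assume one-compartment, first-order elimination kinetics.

CL = k × Vd = 0.02170 × 244 = 5.295 L/h
At steady state, infusion rate R₀ = Css × CL = 12.4 × 5.295 = 65.66 mg/h

65.7 mg/h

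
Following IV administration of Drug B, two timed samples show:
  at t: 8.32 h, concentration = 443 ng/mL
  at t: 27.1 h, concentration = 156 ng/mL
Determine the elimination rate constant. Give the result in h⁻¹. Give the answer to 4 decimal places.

0.0556 h⁻¹

k = ln(C₁/C₂) / (t₂ − t₁) = ln(443/156) / (27.1 − 8.32)
  = 1.044 / 18.78 = 0.05559 h⁻¹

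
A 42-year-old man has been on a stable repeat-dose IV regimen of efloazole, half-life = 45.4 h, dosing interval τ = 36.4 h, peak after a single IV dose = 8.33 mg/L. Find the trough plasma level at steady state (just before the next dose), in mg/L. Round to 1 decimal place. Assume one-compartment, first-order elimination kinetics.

k = ln2 / t½ = 0.693147 / 45.4 = 0.01527 h⁻¹
e^(−kτ) = e^(−0.01527 × 36.4) = 0.5736
Accumulation ratio R = 1 / (1 − e^(−kτ)) = 1 / (1 − 0.5736) = 2.345
Steady-state trough = C₀ × R × e^(−kτ) = 8.33 × 2.345 × 0.5736 = 11.20 mg/L

11.2 mg/L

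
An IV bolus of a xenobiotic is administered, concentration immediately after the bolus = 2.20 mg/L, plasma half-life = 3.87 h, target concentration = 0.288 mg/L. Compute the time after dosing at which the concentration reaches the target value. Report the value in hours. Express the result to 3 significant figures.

k = ln2 / t½ = 0.693147 / 3.87 = 0.1791 h⁻¹
t = ln(C₀ / C) / k = ln(2.200 / 0.288) / 0.1791
  = ln(7.639) / 0.1791 = 2.033 / 0.1791 = 11.35 h

11.4 h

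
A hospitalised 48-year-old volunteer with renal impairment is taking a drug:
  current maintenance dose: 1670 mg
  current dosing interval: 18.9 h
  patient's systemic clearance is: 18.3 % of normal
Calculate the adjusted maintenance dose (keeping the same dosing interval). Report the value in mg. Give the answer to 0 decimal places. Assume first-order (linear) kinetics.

306 mg

To keep the same average steady-state level, dosing rate must scale with clearance.
CL ratio = 18.3 / 100 = 0.1830
New dose (same interval) = 1670 × 0.1830 = 305.6 mg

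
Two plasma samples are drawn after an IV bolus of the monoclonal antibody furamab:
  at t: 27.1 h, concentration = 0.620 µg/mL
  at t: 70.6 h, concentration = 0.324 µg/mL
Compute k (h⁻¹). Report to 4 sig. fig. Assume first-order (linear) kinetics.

k = ln(C₁/C₂) / (t₂ − t₁) = ln(0.620/0.324) / (70.6 − 27.1)
  = 0.6490 / 43.50 = 0.01492 h⁻¹

0.01492 h⁻¹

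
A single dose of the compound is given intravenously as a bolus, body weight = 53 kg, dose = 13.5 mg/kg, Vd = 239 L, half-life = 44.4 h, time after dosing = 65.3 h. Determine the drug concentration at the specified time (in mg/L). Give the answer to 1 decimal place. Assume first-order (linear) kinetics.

1.1 mg/L

Total dose = 13.5 × 53 = 715.5 mg
C₀ = Dose / Vd = 715.5 / 239 = 2.994 mg/L
k = ln2 / t½ = 0.693147 / 44.4 = 0.01561 h⁻¹
C = C₀ · e^(−k·t) = 2.994 × e^(−0.01561 × 65.3)
  = 2.994 × 0.3608 = 1.080 mg/L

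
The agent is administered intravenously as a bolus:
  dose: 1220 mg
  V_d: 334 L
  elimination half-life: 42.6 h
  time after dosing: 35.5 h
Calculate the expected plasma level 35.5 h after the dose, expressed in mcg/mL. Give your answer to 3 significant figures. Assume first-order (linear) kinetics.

2.05 mcg/mL

C₀ = Dose / Vd = 1220 / 334 = 3.653 mg/L
k = ln2 / t½ = 0.693147 / 42.6 = 0.01627 h⁻¹
C = C₀ · e^(−k·t) = 3.653 × e^(−0.01627 × 35.5)
  = 3.653 × 0.5613 = 2.050 mg/L
(2.050 mg/L = 2.050 mcg/mL)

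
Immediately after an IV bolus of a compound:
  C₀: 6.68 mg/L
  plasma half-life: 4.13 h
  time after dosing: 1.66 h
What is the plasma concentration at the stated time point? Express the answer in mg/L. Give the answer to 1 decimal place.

5.1 mg/L

k = ln2 / t½ = 0.693147 / 4.13 = 0.1678 h⁻¹
C = C₀ · e^(−k·t) = 6.680 × e^(−0.1678 × 1.66)
  = 6.680 × 0.7569 = 5.056 mg/L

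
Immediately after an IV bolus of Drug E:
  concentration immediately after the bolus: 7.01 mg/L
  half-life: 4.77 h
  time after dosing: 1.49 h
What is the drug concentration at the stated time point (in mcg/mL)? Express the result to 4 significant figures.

5.645 mcg/mL

k = ln2 / t½ = 0.693147 / 4.77 = 0.1453 h⁻¹
C = C₀ · e^(−k·t) = 7.010 × e^(−0.1453 × 1.49)
  = 7.010 × 0.8053 = 5.645 mg/L
(5.645 mg/L = 5.645 mcg/mL)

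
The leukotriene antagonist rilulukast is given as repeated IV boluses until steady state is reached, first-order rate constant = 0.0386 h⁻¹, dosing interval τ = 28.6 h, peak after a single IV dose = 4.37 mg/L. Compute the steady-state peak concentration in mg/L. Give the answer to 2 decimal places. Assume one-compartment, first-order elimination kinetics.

e^(−kτ) = e^(−0.03860 × 28.6) = 0.3316
Accumulation ratio R = 1 / (1 − e^(−kτ)) = 1 / (1 − 0.3316) = 1.496
Steady-state peak = C₀ × R = 4.37 × 1.496 = 6.538 mg/L

6.54 mg/L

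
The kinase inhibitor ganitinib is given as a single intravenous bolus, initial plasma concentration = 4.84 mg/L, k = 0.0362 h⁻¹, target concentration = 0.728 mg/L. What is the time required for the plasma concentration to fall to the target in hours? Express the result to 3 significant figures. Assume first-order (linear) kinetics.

52.3 h

t = ln(C₀ / C) / k = ln(4.840 / 0.728) / 0.03620
  = ln(6.648) / 0.03620 = 1.894 / 0.03620 = 52.32 h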